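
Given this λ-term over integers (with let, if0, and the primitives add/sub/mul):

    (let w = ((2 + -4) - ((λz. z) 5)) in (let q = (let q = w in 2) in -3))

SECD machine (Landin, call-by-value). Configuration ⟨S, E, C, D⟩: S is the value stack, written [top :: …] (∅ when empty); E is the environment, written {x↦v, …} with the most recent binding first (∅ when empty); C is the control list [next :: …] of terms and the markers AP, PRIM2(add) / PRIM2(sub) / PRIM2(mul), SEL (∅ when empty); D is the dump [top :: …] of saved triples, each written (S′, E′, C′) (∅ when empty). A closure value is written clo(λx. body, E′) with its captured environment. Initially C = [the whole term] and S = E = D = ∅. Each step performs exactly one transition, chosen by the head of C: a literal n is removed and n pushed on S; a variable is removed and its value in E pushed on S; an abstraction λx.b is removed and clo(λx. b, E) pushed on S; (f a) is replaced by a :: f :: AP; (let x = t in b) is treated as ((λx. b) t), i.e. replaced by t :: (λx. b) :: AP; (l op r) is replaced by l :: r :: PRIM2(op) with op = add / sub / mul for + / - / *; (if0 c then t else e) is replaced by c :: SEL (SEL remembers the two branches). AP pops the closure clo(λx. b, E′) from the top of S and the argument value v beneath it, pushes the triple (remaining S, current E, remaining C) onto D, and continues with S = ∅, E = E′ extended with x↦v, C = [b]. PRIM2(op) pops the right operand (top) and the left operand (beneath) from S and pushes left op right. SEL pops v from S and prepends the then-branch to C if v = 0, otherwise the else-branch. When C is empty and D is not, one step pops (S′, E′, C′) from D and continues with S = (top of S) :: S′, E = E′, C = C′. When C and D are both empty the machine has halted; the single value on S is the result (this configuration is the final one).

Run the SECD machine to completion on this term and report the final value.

0. <S=∅, E=∅, C=[(let w = ((2 + -4) - ((λz. z) 5)) in (let q = (let q = w in 2) in -3))], D=∅>
1. <S=∅, E=∅, C=[((2 + -4) - ((λz. z) 5)) :: (λw. (let q = (let q = w in 2) in -3)) :: AP], D=∅>
2. <S=∅, E=∅, C=[(2 + -4) :: ((λz. z) 5) :: PRIM2(sub) :: (λw. (let q = (let q = w in 2) in -3)) :: AP], D=∅>
3. <S=∅, E=∅, C=[2 :: -4 :: PRIM2(add) :: ((λz. z) 5) :: PRIM2(sub) :: (λw. (let q = (let q = w in 2) in -3)) :: AP], D=∅>
4. <S=[2], E=∅, C=[-4 :: PRIM2(add) :: ((λz. z) 5) :: PRIM2(sub) :: (λw. (let q = (let q = w in 2) in -3)) :: AP], D=∅>
5. <S=[-4 :: 2], E=∅, C=[PRIM2(add) :: ((λz. z) 5) :: PRIM2(sub) :: (λw. (let q = (let q = w in 2) in -3)) :: AP], D=∅>
6. <S=[-2], E=∅, C=[((λz. z) 5) :: PRIM2(sub) :: (λw. (let q = (let q = w in 2) in -3)) :: AP], D=∅>
7. <S=[-2], E=∅, C=[5 :: (λz. z) :: AP :: PRIM2(sub) :: (λw. (let q = (let q = w in 2) in -3)) :: AP], D=∅>
8. <S=[5 :: -2], E=∅, C=[(λz. z) :: AP :: PRIM2(sub) :: (λw. (let q = (let q = w in 2) in -3)) :: AP], D=∅>
9. <S=[clo(λz. z, ∅) :: 5 :: -2], E=∅, C=[AP :: PRIM2(sub) :: (λw. (let q = (let q = w in 2) in -3)) :: AP], D=∅>
10. <S=∅, E={z↦5}, C=[z], D=[([-2], ∅, [PRIM2(sub) :: (λw. (let q = (let q = w in 2) in -3)) :: AP])]>
11. <S=[5], E={z↦5}, C=∅, D=[([-2], ∅, [PRIM2(sub) :: (λw. (let q = (let q = w in 2) in -3)) :: AP])]>
12. <S=[5 :: -2], E=∅, C=[PRIM2(sub) :: (λw. (let q = (let q = w in 2) in -3)) :: AP], D=∅>
13. <S=[-7], E=∅, C=[(λw. (let q = (let q = w in 2) in -3)) :: AP], D=∅>
14. <S=[clo(λw. (let q = (let q = w in 2) in -3), ∅) :: -7], E=∅, C=[AP], D=∅>
15. <S=∅, E={w↦-7}, C=[(let q = (let q = w in 2) in -3)], D=[(∅, ∅, ∅)]>
16. <S=∅, E={w↦-7}, C=[(let q = w in 2) :: (λq. -3) :: AP], D=[(∅, ∅, ∅)]>
17. <S=∅, E={w↦-7}, C=[w :: (λq. 2) :: AP :: (λq. -3) :: AP], D=[(∅, ∅, ∅)]>
18. <S=[-7], E={w↦-7}, C=[(λq. 2) :: AP :: (λq. -3) :: AP], D=[(∅, ∅, ∅)]>
19. <S=[clo(λq. 2, {w↦-7}) :: -7], E={w↦-7}, C=[AP :: (λq. -3) :: AP], D=[(∅, ∅, ∅)]>
20. <S=∅, E={q↦-7, w↦-7}, C=[2], D=[(∅, {w↦-7}, [(λq. -3) :: AP]) :: (∅, ∅, ∅)]>
21. <S=[2], E={q↦-7, w↦-7}, C=∅, D=[(∅, {w↦-7}, [(λq. -3) :: AP]) :: (∅, ∅, ∅)]>
22. <S=[2], E={w↦-7}, C=[(λq. -3) :: AP], D=[(∅, ∅, ∅)]>
23. <S=[clo(λq. -3, {w↦-7}) :: 2], E={w↦-7}, C=[AP], D=[(∅, ∅, ∅)]>
24. <S=∅, E={q↦2, w↦-7}, C=[-3], D=[(∅, {w↦-7}, ∅) :: (∅, ∅, ∅)]>
25. <S=[-3], E={q↦2, w↦-7}, C=∅, D=[(∅, {w↦-7}, ∅) :: (∅, ∅, ∅)]>
26. <S=[-3], E={w↦-7}, C=∅, D=[(∅, ∅, ∅)]>
27. <S=[-3], E=∅, C=∅, D=∅>
→ final value -3

Answer: -3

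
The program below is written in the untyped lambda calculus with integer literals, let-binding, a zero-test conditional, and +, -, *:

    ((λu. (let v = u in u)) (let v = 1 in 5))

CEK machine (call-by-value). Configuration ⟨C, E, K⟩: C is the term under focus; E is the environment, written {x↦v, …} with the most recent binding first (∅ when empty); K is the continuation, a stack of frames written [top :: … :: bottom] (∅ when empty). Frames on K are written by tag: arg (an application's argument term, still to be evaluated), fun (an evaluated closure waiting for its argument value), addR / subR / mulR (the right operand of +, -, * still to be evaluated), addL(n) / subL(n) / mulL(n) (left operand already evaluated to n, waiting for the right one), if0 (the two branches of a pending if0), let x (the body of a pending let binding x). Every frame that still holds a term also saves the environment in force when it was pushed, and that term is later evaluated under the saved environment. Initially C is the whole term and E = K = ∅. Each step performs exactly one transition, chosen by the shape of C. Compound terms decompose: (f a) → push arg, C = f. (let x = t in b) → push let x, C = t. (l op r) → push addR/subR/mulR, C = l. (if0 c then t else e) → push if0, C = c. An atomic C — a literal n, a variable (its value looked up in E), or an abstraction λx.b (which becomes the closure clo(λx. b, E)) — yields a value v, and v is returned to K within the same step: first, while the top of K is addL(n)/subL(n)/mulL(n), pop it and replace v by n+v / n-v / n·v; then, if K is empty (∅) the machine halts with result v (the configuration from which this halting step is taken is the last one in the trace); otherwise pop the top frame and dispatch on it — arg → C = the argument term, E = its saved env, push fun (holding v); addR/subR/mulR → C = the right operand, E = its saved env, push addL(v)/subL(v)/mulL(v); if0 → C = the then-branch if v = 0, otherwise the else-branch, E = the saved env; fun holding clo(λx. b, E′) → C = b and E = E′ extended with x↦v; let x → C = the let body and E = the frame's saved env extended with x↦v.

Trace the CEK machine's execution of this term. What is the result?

0. [C=((λu. (let v = u in u)) (let v = 1 in 5)) | E=∅ | K=∅]
1. [C=(λu. (let v = u in u)) | E=∅ | K=[arg]]
2. [C=(let v = 1 in 5) | E=∅ | K=[fun]]
3. [C=1 | E=∅ | K=[let v :: fun]]
4. [C=5 | E={v↦1} | K=[fun]]
5. [C=(let v = u in u) | E={u↦5} | K=∅]
6. [C=u | E={u↦5} | K=[let v]]
7. [C=u | E={v↦5, u↦5} | K=∅]
→ final value 5

Answer: 5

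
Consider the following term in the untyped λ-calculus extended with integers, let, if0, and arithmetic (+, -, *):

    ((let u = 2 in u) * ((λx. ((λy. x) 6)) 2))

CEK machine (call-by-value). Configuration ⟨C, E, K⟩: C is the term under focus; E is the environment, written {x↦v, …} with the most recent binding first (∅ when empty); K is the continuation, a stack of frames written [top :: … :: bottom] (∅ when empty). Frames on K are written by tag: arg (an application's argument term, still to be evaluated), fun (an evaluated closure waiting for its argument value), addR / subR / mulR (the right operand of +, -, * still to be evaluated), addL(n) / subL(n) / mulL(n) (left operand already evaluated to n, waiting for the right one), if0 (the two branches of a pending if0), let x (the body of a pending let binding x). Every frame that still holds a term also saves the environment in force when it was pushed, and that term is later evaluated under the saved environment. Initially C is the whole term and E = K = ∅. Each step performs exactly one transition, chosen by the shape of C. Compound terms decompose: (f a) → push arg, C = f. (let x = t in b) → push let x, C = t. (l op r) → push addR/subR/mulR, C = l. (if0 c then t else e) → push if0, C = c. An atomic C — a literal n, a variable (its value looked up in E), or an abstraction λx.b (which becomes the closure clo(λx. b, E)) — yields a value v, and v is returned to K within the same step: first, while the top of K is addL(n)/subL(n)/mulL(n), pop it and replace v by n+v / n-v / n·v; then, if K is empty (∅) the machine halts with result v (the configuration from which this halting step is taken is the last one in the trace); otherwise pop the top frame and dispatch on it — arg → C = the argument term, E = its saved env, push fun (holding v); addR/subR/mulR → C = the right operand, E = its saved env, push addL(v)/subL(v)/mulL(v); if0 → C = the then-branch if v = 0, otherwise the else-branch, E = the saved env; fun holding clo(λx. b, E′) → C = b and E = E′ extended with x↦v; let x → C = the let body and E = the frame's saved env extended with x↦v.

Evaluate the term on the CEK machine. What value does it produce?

[0] <C=((let u = 2 in u) * ((λx. ((λy. x) 6)) 2)), E=∅, K=∅>
[1] <C=(let u = 2 in u), E=∅, K=[mulR]>
[2] <C=2, E=∅, K=[let u :: mulR]>
[3] <C=u, E={u↦2}, K=[mulR]>
[4] <C=((λx. ((λy. x) 6)) 2), E=∅, K=[mulL(2)]>
[5] <C=(λx. ((λy. x) 6)), E=∅, K=[arg :: mulL(2)]>
[6] <C=2, E=∅, K=[fun :: mulL(2)]>
[7] <C=((λy. x) 6), E={x↦2}, K=[mulL(2)]>
[8] <C=(λy. x), E={x↦2}, K=[arg :: mulL(2)]>
[9] <C=6, E={x↦2}, K=[fun :: mulL(2)]>
[10] <C=x, E={y↦6, x↦2}, K=[mulL(2)]>
→ final value 4

Answer: 4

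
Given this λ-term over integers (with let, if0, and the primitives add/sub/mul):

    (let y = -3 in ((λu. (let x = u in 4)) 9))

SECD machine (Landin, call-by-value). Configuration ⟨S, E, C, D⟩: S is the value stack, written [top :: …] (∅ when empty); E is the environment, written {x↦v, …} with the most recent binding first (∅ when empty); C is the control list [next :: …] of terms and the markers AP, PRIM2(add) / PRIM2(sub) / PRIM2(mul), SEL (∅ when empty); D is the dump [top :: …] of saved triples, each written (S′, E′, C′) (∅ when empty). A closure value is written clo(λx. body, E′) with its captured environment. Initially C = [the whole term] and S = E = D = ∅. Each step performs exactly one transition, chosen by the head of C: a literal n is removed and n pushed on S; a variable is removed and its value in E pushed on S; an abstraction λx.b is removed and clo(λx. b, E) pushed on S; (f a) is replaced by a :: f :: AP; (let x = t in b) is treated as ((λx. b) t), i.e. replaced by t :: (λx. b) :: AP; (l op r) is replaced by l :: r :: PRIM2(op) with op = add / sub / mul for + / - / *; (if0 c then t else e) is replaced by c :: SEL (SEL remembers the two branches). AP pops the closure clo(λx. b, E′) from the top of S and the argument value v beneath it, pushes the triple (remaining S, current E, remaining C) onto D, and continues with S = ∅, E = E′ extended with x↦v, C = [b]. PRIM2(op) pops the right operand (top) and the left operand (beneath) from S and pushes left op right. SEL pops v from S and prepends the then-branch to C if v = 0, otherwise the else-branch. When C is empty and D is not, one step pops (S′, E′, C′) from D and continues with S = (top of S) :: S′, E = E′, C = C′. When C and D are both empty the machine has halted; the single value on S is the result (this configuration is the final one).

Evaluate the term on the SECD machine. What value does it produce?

Answer: 4

Derivation:
step 0: ⟨S=∅; E=∅; C=[(let y = -3 in ((λu. (let x = u in 4)) 9))]; D=∅⟩
step 1: ⟨S=∅; E=∅; C=[-3 :: (λy. ((λu. (let x = u in 4)) 9)) :: AP]; D=∅⟩
step 2: ⟨S=[-3]; E=∅; C=[(λy. ((λu. (let x = u in 4)) 9)) :: AP]; D=∅⟩
step 3: ⟨S=[clo(λy. ((λu. (let x = u in 4)) 9), ∅) :: -3]; E=∅; C=[AP]; D=∅⟩
step 4: ⟨S=∅; E={y↦-3}; C=[((λu. (let x = u in 4)) 9)]; D=[(∅, ∅, ∅)]⟩
step 5: ⟨S=∅; E={y↦-3}; C=[9 :: (λu. (let x = u in 4)) :: AP]; D=[(∅, ∅, ∅)]⟩
step 6: ⟨S=[9]; E={y↦-3}; C=[(λu. (let x = u in 4)) :: AP]; D=[(∅, ∅, ∅)]⟩
step 7: ⟨S=[clo(λu. (let x = u in 4), {y↦-3}) :: 9]; E={y↦-3}; C=[AP]; D=[(∅, ∅, ∅)]⟩
step 8: ⟨S=∅; E={u↦9, y↦-3}; C=[(let x = u in 4)]; D=[(∅, {y↦-3}, ∅) :: (∅, ∅, ∅)]⟩
step 9: ⟨S=∅; E={u↦9, y↦-3}; C=[u :: (λx. 4) :: AP]; D=[(∅, {y↦-3}, ∅) :: (∅, ∅, ∅)]⟩
step 10: ⟨S=[9]; E={u↦9, y↦-3}; C=[(λx. 4) :: AP]; D=[(∅, {y↦-3}, ∅) :: (∅, ∅, ∅)]⟩
step 11: ⟨S=[clo(λx. 4, {u↦9, y↦-3}) :: 9]; E={u↦9, y↦-3}; C=[AP]; D=[(∅, {y↦-3}, ∅) :: (∅, ∅, ∅)]⟩
step 12: ⟨S=∅; E={x↦9, u↦9, y↦-3}; C=[4]; D=[(∅, {u↦9, y↦-3}, ∅) :: (∅, {y↦-3}, ∅) :: (∅, ∅, ∅)]⟩
step 13: ⟨S=[4]; E={x↦9, u↦9, y↦-3}; C=∅; D=[(∅, {u↦9, y↦-3}, ∅) :: (∅, {y↦-3}, ∅) :: (∅, ∅, ∅)]⟩
step 14: ⟨S=[4]; E={u↦9, y↦-3}; C=∅; D=[(∅, {y↦-3}, ∅) :: (∅, ∅, ∅)]⟩
step 15: ⟨S=[4]; E={y↦-3}; C=∅; D=[(∅, ∅, ∅)]⟩
step 16: ⟨S=[4]; E=∅; C=∅; D=∅⟩
→ final value 4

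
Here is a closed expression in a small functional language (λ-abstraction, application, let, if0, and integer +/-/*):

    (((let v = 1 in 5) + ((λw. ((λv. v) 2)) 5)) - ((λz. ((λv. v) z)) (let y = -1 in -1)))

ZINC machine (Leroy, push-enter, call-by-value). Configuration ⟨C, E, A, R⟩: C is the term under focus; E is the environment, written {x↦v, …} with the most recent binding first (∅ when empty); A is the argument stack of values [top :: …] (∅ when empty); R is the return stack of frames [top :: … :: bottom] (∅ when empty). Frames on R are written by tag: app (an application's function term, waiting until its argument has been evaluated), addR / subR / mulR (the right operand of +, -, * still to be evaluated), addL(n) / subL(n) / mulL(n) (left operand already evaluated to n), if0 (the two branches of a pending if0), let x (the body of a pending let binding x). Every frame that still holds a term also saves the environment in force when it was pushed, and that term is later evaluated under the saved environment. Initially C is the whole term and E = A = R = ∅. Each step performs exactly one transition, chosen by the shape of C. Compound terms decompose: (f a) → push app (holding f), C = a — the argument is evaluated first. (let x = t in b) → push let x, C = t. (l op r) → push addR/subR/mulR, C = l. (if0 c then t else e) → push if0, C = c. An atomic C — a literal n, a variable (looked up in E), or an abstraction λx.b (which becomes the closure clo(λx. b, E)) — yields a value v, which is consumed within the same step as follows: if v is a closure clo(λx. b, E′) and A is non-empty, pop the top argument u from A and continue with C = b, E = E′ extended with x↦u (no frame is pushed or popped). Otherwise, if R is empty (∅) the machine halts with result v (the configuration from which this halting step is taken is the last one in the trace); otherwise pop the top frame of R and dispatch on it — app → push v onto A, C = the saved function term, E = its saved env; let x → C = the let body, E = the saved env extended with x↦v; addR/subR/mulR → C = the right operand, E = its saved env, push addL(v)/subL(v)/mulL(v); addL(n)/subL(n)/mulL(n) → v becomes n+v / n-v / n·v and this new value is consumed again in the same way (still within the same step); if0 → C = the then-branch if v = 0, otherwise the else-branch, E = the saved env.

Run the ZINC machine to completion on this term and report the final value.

step 0: [C=(((let v = 1 in 5) + ((λw. ((λv. v) 2)) 5)) - ((λz. ((λv. v) z)) (let y = -1 in -1))) | E=∅ | A=∅ | R=∅]
step 1: [C=((let v = 1 in 5) + ((λw. ((λv. v) 2)) 5)) | E=∅ | A=∅ | R=[subR]]
step 2: [C=(let v = 1 in 5) | E=∅ | A=∅ | R=[addR :: subR]]
step 3: [C=1 | E=∅ | A=∅ | R=[let v :: addR :: subR]]
step 4: [C=5 | E={v↦1} | A=∅ | R=[addR :: subR]]
step 5: [C=((λw. ((λv. v) 2)) 5) | E=∅ | A=∅ | R=[addL(5) :: subR]]
step 6: [C=5 | E=∅ | A=∅ | R=[app :: addL(5) :: subR]]
step 7: [C=(λw. ((λv. v) 2)) | E=∅ | A=[5] | R=[addL(5) :: subR]]
step 8: [C=((λv. v) 2) | E={w↦5} | A=∅ | R=[addL(5) :: subR]]
step 9: [C=2 | E={w↦5} | A=∅ | R=[app :: addL(5) :: subR]]
step 10: [C=(λv. v) | E={w↦5} | A=[2] | R=[addL(5) :: subR]]
step 11: [C=v | E={v↦2, w↦5} | A=∅ | R=[addL(5) :: subR]]
step 12: [C=((λz. ((λv. v) z)) (let y = -1 in -1)) | E=∅ | A=∅ | R=[subL(7)]]
step 13: [C=(let y = -1 in -1) | E=∅ | A=∅ | R=[app :: subL(7)]]
step 14: [C=-1 | E=∅ | A=∅ | R=[let y :: app :: subL(7)]]
step 15: [C=-1 | E={y↦-1} | A=∅ | R=[app :: subL(7)]]
step 16: [C=(λz. ((λv. v) z)) | E=∅ | A=[-1] | R=[subL(7)]]
step 17: [C=((λv. v) z) | E={z↦-1} | A=∅ | R=[subL(7)]]
step 18: [C=z | E={z↦-1} | A=∅ | R=[app :: subL(7)]]
step 19: [C=(λv. v) | E={z↦-1} | A=[-1] | R=[subL(7)]]
step 20: [C=v | E={v↦-1, z↦-1} | A=∅ | R=[subL(7)]]
→ final value 8

Answer: 8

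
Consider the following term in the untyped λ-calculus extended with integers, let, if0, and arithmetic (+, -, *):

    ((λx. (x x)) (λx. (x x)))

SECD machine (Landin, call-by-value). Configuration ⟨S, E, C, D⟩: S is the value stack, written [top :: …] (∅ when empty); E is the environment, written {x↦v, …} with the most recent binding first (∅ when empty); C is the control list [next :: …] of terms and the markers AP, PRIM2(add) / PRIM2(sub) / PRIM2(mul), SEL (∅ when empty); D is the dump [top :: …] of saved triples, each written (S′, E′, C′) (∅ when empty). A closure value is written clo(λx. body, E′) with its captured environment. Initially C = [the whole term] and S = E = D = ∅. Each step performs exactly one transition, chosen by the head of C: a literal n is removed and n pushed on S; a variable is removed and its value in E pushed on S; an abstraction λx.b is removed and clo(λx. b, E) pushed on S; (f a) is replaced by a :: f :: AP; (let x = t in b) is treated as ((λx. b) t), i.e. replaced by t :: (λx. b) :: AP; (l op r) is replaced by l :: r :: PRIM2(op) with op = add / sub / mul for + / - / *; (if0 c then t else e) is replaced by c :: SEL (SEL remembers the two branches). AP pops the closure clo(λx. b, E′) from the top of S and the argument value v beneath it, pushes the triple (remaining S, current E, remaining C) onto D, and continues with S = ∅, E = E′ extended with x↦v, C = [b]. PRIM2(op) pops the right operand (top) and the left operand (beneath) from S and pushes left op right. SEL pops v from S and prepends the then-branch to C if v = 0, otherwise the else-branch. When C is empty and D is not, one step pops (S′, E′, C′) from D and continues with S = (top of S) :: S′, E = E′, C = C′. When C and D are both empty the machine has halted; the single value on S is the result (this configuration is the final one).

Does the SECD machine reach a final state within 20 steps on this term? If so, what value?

Answer: DIVERGES (no final state within 20 steps)

Derivation:
step 0: <S=∅, E=∅, C=[((λx. (x x)) (λx. (x x)))], D=∅>
step 1: <S=∅, E=∅, C=[(λx. (x x)) :: (λx. (x x)) :: AP], D=∅>
step 2: <S=[clo(λx. (x x), ∅)], E=∅, C=[(λx. (x x)) :: AP], D=∅>
step 3: <S=[clo(λx. (x x), ∅) :: clo(λx. (x x), ∅)], E=∅, C=[AP], D=∅>
step 4: <S=∅, E={x↦clo(λx. (x x), ∅)}, C=[(x x)], D=[(∅, ∅, ∅)]>
step 5: <S=∅, E={x↦clo(λx. (x x), ∅)}, C=[x :: x :: AP], D=[(∅, ∅, ∅)]>
step 6: <S=[clo(λx. (x x), ∅)], E={x↦clo(λx. (x x), ∅)}, C=[x :: AP], D=[(∅, ∅, ∅)]>
step 7: <S=[clo(λx. (x x), ∅) :: clo(λx. (x x), ∅)], E={x↦clo(λx. (x x), ∅)}, C=[AP], D=[(∅, ∅, ∅)]>
step 8: <S=∅, E={x↦clo(λx. (x x), ∅)}, C=[(x x)], D=[(∅, {x↦clo(λx. (x x), ∅)}, ∅) :: (∅, ∅, ∅)]>
step 9: <S=∅, E={x↦clo(λx. (x x), ∅)}, C=[x :: x :: AP], D=[(∅, {x↦clo(λx. (x x), ∅)}, ∅) :: (∅, ∅, ∅)]>
step 10: <S=[clo(λx. (x x), ∅)], E={x↦clo(λx. (x x), ∅)}, C=[x :: AP], D=[(∅, {x↦clo(λx. (x x), ∅)}, ∅) :: (∅, ∅, ∅)]>
step 11: <S=[clo(λx. (x x), ∅) :: clo(λx. (x x), ∅)], E={x↦clo(λx. (x x), ∅)}, C=[AP], D=[(∅, {x↦clo(λx. (x x), ∅)}, ∅) :: (∅, ∅, ∅)]>
step 12: <S=∅, E={x↦clo(λx. (x x), ∅)}, C=[(x x)], D=[(∅, {x↦clo(λx. (x x), ∅)}, ∅) :: (∅, {x↦clo(λx. (x x), ∅)}, ∅) :: (∅, ∅, ∅)]>
step 13: <S=∅, E={x↦clo(λx. (x x), ∅)}, C=[x :: x :: AP], D=[(∅, {x↦clo(λx. (x x), ∅)}, ∅) :: (∅, {x↦clo(λx. (x x), ∅)}, ∅) :: (∅, ∅, ∅)]>
step 14: <S=[clo(λx. (x x), ∅)], E={x↦clo(λx. (x x), ∅)}, C=[x :: AP], D=[(∅, {x↦clo(λx. (x x), ∅)}, ∅) :: (∅, {x↦clo(λx. (x x), ∅)}, ∅) :: (∅, ∅, ∅)]>
step 15: <S=[clo(λx. (x x), ∅) :: clo(λx. (x x), ∅)], E={x↦clo(λx. (x x), ∅)}, C=[AP], D=[(∅, {x↦clo(λx. (x x), ∅)}, ∅) :: (∅, {x↦clo(λx. (x x), ∅)}, ∅) :: (∅, ∅, ∅)]>
step 16: <S=∅, E={x↦clo(λx. (x x), ∅)}, C=[(x x)], D=[(∅, {x↦clo(λx. (x x), ∅)}, ∅) :: (∅, {x↦clo(λx. (x x), ∅)}, ∅) :: (∅, {x↦clo(λx. (x x), ∅)}, ∅) :: (∅, ∅, ∅)]>
step 17: <S=∅, E={x↦clo(λx. (x x), ∅)}, C=[x :: x :: AP], D=[(∅, {x↦clo(λx. (x x), ∅)}, ∅) :: (∅, {x↦clo(λx. (x x), ∅)}, ∅) :: (∅, {x↦clo(λx. (x x), ∅)}, ∅) :: (∅, ∅, ∅)]>
step 18: <S=[clo(λx. (x x), ∅)], E={x↦clo(λx. (x x), ∅)}, C=[x :: AP], D=[(∅, {x↦clo(λx. (x x), ∅)}, ∅) :: (∅, {x↦clo(λx. (x x), ∅)}, ∅) :: (∅, {x↦clo(λx. (x x), ∅)}, ∅) :: (∅, ∅, ∅)]>
step 19: <S=[clo(λx. (x x), ∅) :: clo(λx. (x x), ∅)], E={x↦clo(λx. (x x), ∅)}, C=[AP], D=[(∅, {x↦clo(λx. (x x), ∅)}, ∅) :: (∅, {x↦clo(λx. (x x), ∅)}, ∅) :: (∅, {x↦clo(λx. (x x), ∅)}, ∅) :: (∅, ∅, ∅)]>
step 20: <S=∅, E={x↦clo(λx. (x x), ∅)}, C=[(x x)], D=[(∅, {x↦clo(λx. (x x), ∅)}, ∅) :: (∅, {x↦clo(λx. (x x), ∅)}, ∅) :: (∅, {x↦clo(λx. (x x), ∅)}, ∅) :: (∅, {x↦clo(λx. (x x), ∅)}, ∅) :: (∅, ∅, ∅)]>
→ 20 transitions taken and the configuration is still not final: no result within 20 steps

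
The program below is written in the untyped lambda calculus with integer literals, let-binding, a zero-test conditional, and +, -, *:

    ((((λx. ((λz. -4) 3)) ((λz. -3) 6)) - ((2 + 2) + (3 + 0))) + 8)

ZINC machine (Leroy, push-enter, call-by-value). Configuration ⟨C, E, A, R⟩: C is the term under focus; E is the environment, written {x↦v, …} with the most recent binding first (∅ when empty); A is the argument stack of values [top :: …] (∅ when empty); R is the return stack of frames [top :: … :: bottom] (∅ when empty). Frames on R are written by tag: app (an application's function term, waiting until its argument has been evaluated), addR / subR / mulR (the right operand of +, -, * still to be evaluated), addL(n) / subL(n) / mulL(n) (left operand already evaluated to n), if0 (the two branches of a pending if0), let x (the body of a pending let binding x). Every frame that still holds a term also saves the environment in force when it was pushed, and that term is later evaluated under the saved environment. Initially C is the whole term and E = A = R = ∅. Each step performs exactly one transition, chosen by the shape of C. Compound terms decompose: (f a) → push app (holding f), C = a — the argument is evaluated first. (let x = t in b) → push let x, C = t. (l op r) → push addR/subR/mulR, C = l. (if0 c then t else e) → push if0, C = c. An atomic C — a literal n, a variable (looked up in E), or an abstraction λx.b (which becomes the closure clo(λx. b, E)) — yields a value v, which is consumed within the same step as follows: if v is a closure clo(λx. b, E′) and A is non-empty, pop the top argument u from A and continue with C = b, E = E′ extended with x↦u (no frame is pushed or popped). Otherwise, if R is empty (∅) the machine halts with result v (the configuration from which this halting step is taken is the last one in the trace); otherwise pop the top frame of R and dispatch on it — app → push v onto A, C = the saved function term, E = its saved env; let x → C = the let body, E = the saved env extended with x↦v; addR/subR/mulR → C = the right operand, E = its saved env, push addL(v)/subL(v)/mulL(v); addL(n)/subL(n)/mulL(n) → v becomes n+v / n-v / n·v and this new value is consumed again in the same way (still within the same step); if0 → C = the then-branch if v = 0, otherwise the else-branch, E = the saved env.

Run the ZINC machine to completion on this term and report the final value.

[0] ⟨C=((((λx. ((λz. -4) 3)) ((λz. -3) 6)) - ((2 + 2) + (3 + 0))) + 8); E=∅; A=∅; R=∅⟩
[1] ⟨C=(((λx. ((λz. -4) 3)) ((λz. -3) 6)) - ((2 + 2) + (3 + 0))); E=∅; A=∅; R=[addR]⟩
[2] ⟨C=((λx. ((λz. -4) 3)) ((λz. -3) 6)); E=∅; A=∅; R=[subR :: addR]⟩
[3] ⟨C=((λz. -3) 6); E=∅; A=∅; R=[app :: subR :: addR]⟩
[4] ⟨C=6; E=∅; A=∅; R=[app :: app :: subR :: addR]⟩
[5] ⟨C=(λz. -3); E=∅; A=[6]; R=[app :: subR :: addR]⟩
[6] ⟨C=-3; E={z↦6}; A=∅; R=[app :: subR :: addR]⟩
[7] ⟨C=(λx. ((λz. -4) 3)); E=∅; A=[-3]; R=[subR :: addR]⟩
[8] ⟨C=((λz. -4) 3); E={x↦-3}; A=∅; R=[subR :: addR]⟩
[9] ⟨C=3; E={x↦-3}; A=∅; R=[app :: subR :: addR]⟩
[10] ⟨C=(λz. -4); E={x↦-3}; A=[3]; R=[subR :: addR]⟩
[11] ⟨C=-4; E={z↦3, x↦-3}; A=∅; R=[subR :: addR]⟩
[12] ⟨C=((2 + 2) + (3 + 0)); E=∅; A=∅; R=[subL(-4) :: addR]⟩
[13] ⟨C=(2 + 2); E=∅; A=∅; R=[addR :: subL(-4) :: addR]⟩
[14] ⟨C=2; E=∅; A=∅; R=[addR :: addR :: subL(-4) :: addR]⟩
[15] ⟨C=2; E=∅; A=∅; R=[addL(2) :: addR :: subL(-4) :: addR]⟩
[16] ⟨C=(3 + 0); E=∅; A=∅; R=[addL(4) :: subL(-4) :: addR]⟩
[17] ⟨C=3; E=∅; A=∅; R=[addR :: addL(4) :: subL(-4) :: addR]⟩
[18] ⟨C=0; E=∅; A=∅; R=[addL(3) :: addL(4) :: subL(-4) :: addR]⟩
[19] ⟨C=8; E=∅; A=∅; R=[addL(-11)]⟩
→ final value -3

Answer: -3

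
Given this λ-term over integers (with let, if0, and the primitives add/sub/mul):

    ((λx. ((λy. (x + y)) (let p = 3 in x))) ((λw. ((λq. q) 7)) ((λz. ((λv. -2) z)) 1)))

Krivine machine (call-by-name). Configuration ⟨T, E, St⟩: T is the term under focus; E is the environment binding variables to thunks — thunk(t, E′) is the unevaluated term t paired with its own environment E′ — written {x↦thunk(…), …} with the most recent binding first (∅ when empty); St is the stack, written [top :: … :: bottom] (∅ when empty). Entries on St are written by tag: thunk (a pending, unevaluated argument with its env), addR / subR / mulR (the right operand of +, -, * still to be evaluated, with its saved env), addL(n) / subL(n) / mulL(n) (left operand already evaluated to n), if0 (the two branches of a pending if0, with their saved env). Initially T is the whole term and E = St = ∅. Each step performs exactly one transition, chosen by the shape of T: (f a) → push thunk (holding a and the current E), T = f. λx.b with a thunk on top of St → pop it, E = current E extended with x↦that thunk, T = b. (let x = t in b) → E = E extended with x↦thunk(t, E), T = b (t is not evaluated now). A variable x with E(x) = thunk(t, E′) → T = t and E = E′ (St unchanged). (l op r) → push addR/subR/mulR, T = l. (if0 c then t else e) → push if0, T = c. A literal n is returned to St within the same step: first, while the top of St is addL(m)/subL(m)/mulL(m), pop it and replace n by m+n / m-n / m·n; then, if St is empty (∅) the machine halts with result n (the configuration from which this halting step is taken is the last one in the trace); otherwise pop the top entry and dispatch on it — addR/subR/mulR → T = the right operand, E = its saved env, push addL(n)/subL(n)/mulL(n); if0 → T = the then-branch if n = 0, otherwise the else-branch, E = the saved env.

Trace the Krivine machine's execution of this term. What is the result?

Answer: 14

Execution trace:
0. [T=((λx. ((λy. (x + y)) (let p = 3 in x))) ((λw. ((λq. q) 7)) ((λz. ((λv. -2) z)) 1))) | E=∅ | St=∅]
1. [T=(λx. ((λy. (x + y)) (let p = 3 in x))) | E=∅ | St=[thunk]]
2. [T=((λy. (x + y)) (let p = 3 in x)) | E={x↦thunk(((λw. ((λq. q) 7)) ((λz. ((λv. -2) z)) 1)), ∅)} | St=∅]
3. [T=(λy. (x + y)) | E={x↦thunk(((λw. ((λq. q) 7)) ((λz. ((λv. -2) z)) 1)), ∅)} | St=[thunk]]
4. [T=(x + y) | E={y↦thunk((let p = 3 in x), {x↦thunk(((λw. ((λq. q) 7)) ((λz. ((λv. -2) z)) 1)), ∅)}), x↦thunk(((λw. ((λq. q) 7)) ((λz. ((λv. -2) z)) 1)), ∅)} | St=∅]
5. [T=x | E={y↦thunk((let p = 3 in x), {x↦thunk(((λw. ((λq. q) 7)) ((λz. ((λv. -2) z)) 1)), ∅)}), x↦thunk(((λw. ((λq. q) 7)) ((λz. ((λv. -2) z)) 1)), ∅)} | St=[addR]]
6. [T=((λw. ((λq. q) 7)) ((λz. ((λv. -2) z)) 1)) | E=∅ | St=[addR]]
7. [T=(λw. ((λq. q) 7)) | E=∅ | St=[thunk :: addR]]
8. [T=((λq. q) 7) | E={w↦thunk(((λz. ((λv. -2) z)) 1), ∅)} | St=[addR]]
9. [T=(λq. q) | E={w↦thunk(((λz. ((λv. -2) z)) 1), ∅)} | St=[thunk :: addR]]
10. [T=q | E={q↦thunk(7, {w↦thunk(((λz. ((λv. -2) z)) 1), ∅)}), w↦thunk(((λz. ((λv. -2) z)) 1), ∅)} | St=[addR]]
11. [T=7 | E={w↦thunk(((λz. ((λv. -2) z)) 1), ∅)} | St=[addR]]
12. [T=y | E={y↦thunk((let p = 3 in x), {x↦thunk(((λw. ((λq. q) 7)) ((λz. ((λv. -2) z)) 1)), ∅)}), x↦thunk(((λw. ((λq. q) 7)) ((λz. ((λv. -2) z)) 1)), ∅)} | St=[addL(7)]]
13. [T=(let p = 3 in x) | E={x↦thunk(((λw. ((λq. q) 7)) ((λz. ((λv. -2) z)) 1)), ∅)} | St=[addL(7)]]
14. [T=x | E={p↦thunk(3, {x↦thunk(((λw. ((λq. q) 7)) ((λz. ((λv. -2) z)) 1)), ∅)}), x↦thunk(((λw. ((λq. q) 7)) ((λz. ((λv. -2) z)) 1)), ∅)} | St=[addL(7)]]
15. [T=((λw. ((λq. q) 7)) ((λz. ((λv. -2) z)) 1)) | E=∅ | St=[addL(7)]]
16. [T=(λw. ((λq. q) 7)) | E=∅ | St=[thunk :: addL(7)]]
17. [T=((λq. q) 7) | E={w↦thunk(((λz. ((λv. -2) z)) 1), ∅)} | St=[addL(7)]]
18. [T=(λq. q) | E={w↦thunk(((λz. ((λv. -2) z)) 1), ∅)} | St=[thunk :: addL(7)]]
19. [T=q | E={q↦thunk(7, {w↦thunk(((λz. ((λv. -2) z)) 1), ∅)}), w↦thunk(((λz. ((λv. -2) z)) 1), ∅)} | St=[addL(7)]]
20. [T=7 | E={w↦thunk(((λz. ((λv. -2) z)) 1), ∅)} | St=[addL(7)]]
→ final value 14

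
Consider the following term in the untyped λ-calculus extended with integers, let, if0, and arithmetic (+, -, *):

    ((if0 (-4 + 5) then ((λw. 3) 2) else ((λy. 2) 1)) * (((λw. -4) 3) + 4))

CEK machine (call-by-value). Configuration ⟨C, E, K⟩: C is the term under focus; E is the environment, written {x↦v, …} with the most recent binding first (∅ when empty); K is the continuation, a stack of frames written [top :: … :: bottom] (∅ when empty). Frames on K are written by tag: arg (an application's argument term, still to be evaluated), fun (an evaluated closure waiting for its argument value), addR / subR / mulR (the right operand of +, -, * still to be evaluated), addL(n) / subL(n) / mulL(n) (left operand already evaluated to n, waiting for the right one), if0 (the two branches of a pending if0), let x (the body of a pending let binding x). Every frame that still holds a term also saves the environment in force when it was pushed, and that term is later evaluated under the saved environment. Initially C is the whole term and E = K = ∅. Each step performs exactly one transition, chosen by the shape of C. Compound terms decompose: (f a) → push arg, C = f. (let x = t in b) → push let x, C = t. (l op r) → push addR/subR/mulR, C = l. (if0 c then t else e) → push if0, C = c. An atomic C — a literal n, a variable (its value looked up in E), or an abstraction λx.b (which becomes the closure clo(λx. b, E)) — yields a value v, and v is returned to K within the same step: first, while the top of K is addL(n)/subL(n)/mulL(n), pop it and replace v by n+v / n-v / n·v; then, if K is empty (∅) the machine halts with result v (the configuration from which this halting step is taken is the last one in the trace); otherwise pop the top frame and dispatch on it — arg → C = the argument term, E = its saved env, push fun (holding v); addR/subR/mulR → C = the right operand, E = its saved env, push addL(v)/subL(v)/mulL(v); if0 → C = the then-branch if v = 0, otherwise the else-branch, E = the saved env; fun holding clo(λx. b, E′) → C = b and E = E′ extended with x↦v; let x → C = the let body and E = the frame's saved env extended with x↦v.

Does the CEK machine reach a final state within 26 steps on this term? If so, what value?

t=0: ⟨C=((if0 (-4 + 5) then ((λw. 3) 2) else ((λy. 2) 1)) * (((λw. -4) 3) + 4)); E=∅; K=∅⟩
t=1: ⟨C=(if0 (-4 + 5) then ((λw. 3) 2) else ((λy. 2) 1)); E=∅; K=[mulR]⟩
t=2: ⟨C=(-4 + 5); E=∅; K=[if0 :: mulR]⟩
t=3: ⟨C=-4; E=∅; K=[addR :: if0 :: mulR]⟩
t=4: ⟨C=5; E=∅; K=[addL(-4) :: if0 :: mulR]⟩
t=5: ⟨C=((λy. 2) 1); E=∅; K=[mulR]⟩
t=6: ⟨C=(λy. 2); E=∅; K=[arg :: mulR]⟩
t=7: ⟨C=1; E=∅; K=[fun :: mulR]⟩
t=8: ⟨C=2; E={y↦1}; K=[mulR]⟩
t=9: ⟨C=(((λw. -4) 3) + 4); E=∅; K=[mulL(2)]⟩
t=10: ⟨C=((λw. -4) 3); E=∅; K=[addR :: mulL(2)]⟩
t=11: ⟨C=(λw. -4); E=∅; K=[arg :: addR :: mulL(2)]⟩
t=12: ⟨C=3; E=∅; K=[fun :: addR :: mulL(2)]⟩
t=13: ⟨C=-4; E={w↦3}; K=[addR :: mulL(2)]⟩
t=14: ⟨C=4; E=∅; K=[addL(-4) :: mulL(2)]⟩
→ final value 0

Answer: 0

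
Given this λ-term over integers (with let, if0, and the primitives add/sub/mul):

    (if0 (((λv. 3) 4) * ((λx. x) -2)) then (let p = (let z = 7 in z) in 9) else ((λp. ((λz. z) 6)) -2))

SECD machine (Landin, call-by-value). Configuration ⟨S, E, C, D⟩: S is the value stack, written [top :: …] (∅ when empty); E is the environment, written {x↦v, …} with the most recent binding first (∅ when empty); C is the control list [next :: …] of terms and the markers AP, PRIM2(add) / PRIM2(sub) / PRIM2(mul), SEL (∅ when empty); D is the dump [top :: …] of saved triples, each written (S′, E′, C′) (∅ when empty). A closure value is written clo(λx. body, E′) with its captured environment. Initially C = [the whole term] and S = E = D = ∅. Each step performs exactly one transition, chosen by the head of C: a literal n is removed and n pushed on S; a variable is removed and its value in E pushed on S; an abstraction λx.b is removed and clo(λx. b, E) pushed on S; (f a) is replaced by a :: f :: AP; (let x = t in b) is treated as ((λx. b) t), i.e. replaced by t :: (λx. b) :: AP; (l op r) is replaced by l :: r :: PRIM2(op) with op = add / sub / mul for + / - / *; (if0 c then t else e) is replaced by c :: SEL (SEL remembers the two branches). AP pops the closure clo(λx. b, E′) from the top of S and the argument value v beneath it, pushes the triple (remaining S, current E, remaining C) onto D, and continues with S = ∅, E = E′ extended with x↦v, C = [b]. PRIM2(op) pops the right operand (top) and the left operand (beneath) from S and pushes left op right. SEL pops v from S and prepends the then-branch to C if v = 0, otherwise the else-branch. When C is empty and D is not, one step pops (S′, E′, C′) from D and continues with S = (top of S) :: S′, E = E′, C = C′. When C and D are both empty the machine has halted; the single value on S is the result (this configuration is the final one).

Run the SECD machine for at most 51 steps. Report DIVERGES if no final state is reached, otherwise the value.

step 0: [S=∅ | E=∅ | C=[(if0 (((λv. 3) 4) * ((λx. x) -2)) then (let p = (let z = 7 in z) in 9) else ((λp. ((λz. z) 6)) -2))] | D=∅]
step 1: [S=∅ | E=∅ | C=[(((λv. 3) 4) * ((λx. x) -2)) :: SEL] | D=∅]
step 2: [S=∅ | E=∅ | C=[((λv. 3) 4) :: ((λx. x) -2) :: PRIM2(mul) :: SEL] | D=∅]
step 3: [S=∅ | E=∅ | C=[4 :: (λv. 3) :: AP :: ((λx. x) -2) :: PRIM2(mul) :: SEL] | D=∅]
step 4: [S=[4] | E=∅ | C=[(λv. 3) :: AP :: ((λx. x) -2) :: PRIM2(mul) :: SEL] | D=∅]
step 5: [S=[clo(λv. 3, ∅) :: 4] | E=∅ | C=[AP :: ((λx. x) -2) :: PRIM2(mul) :: SEL] | D=∅]
step 6: [S=∅ | E={v↦4} | C=[3] | D=[(∅, ∅, [((λx. x) -2) :: PRIM2(mul) :: SEL])]]
step 7: [S=[3] | E={v↦4} | C=∅ | D=[(∅, ∅, [((λx. x) -2) :: PRIM2(mul) :: SEL])]]
step 8: [S=[3] | E=∅ | C=[((λx. x) -2) :: PRIM2(mul) :: SEL] | D=∅]
step 9: [S=[3] | E=∅ | C=[-2 :: (λx. x) :: AP :: PRIM2(mul) :: SEL] | D=∅]
step 10: [S=[-2 :: 3] | E=∅ | C=[(λx. x) :: AP :: PRIM2(mul) :: SEL] | D=∅]
step 11: [S=[clo(λx. x, ∅) :: -2 :: 3] | E=∅ | C=[AP :: PRIM2(mul) :: SEL] | D=∅]
step 12: [S=∅ | E={x↦-2} | C=[x] | D=[([3], ∅, [PRIM2(mul) :: SEL])]]
step 13: [S=[-2] | E={x↦-2} | C=∅ | D=[([3], ∅, [PRIM2(mul) :: SEL])]]
step 14: [S=[-2 :: 3] | E=∅ | C=[PRIM2(mul) :: SEL] | D=∅]
step 15: [S=[-6] | E=∅ | C=[SEL] | D=∅]
step 16: [S=∅ | E=∅ | C=[((λp. ((λz. z) 6)) -2)] | D=∅]
step 17: [S=∅ | E=∅ | C=[-2 :: (λp. ((λz. z) 6)) :: AP] | D=∅]
step 18: [S=[-2] | E=∅ | C=[(λp. ((λz. z) 6)) :: AP] | D=∅]
step 19: [S=[clo(λp. ((λz. z) 6), ∅) :: -2] | E=∅ | C=[AP] | D=∅]
step 20: [S=∅ | E={p↦-2} | C=[((λz. z) 6)] | D=[(∅, ∅, ∅)]]
step 21: [S=∅ | E={p↦-2} | C=[6 :: (λz. z) :: AP] | D=[(∅, ∅, ∅)]]
step 22: [S=[6] | E={p↦-2} | C=[(λz. z) :: AP] | D=[(∅, ∅, ∅)]]
step 23: [S=[clo(λz. z, {p↦-2}) :: 6] | E={p↦-2} | C=[AP] | D=[(∅, ∅, ∅)]]
step 24: [S=∅ | E={z↦6, p↦-2} | C=[z] | D=[(∅, {p↦-2}, ∅) :: (∅, ∅, ∅)]]
step 25: [S=[6] | E={z↦6, p↦-2} | C=∅ | D=[(∅, {p↦-2}, ∅) :: (∅, ∅, ∅)]]
step 26: [S=[6] | E={p↦-2} | C=∅ | D=[(∅, ∅, ∅)]]
step 27: [S=[6] | E=∅ | C=∅ | D=∅]
→ final value 6

Answer: 6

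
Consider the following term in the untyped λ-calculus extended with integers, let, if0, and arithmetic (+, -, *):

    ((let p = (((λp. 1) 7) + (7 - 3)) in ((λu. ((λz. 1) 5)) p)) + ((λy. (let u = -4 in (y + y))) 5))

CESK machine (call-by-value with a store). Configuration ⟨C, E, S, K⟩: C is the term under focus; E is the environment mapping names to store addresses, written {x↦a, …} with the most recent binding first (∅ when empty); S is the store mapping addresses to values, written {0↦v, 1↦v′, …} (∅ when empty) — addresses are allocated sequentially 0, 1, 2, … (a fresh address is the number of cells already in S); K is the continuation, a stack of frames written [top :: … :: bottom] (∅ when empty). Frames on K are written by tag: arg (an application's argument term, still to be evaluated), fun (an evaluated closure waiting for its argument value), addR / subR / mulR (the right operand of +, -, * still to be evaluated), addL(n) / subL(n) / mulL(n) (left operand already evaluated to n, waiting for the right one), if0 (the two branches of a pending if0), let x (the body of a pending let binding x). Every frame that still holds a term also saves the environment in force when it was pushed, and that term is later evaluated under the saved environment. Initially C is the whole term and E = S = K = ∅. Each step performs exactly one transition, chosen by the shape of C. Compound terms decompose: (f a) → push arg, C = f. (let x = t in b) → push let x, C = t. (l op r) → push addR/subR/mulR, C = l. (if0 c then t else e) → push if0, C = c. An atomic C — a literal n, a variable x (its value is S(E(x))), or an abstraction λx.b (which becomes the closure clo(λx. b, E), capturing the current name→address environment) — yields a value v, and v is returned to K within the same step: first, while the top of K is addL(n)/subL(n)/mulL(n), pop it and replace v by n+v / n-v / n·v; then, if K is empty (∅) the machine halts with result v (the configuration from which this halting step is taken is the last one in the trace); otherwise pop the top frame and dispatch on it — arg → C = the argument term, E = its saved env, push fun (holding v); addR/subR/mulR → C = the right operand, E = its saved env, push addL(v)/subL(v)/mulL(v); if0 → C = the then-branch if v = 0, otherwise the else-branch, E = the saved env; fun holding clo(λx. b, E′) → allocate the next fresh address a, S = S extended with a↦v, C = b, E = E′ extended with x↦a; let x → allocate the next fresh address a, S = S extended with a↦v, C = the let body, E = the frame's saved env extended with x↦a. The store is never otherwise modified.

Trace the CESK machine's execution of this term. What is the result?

t=0: [C=((let p = (((λp. 1) 7) + (7 - 3)) in ((λu. ((λz. 1) 5)) p)) + ((λy. (let u = -4 in (y + y))) 5)) | E=∅ | S=∅ | K=∅]
t=1: [C=(let p = (((λp. 1) 7) + (7 - 3)) in ((λu. ((λz. 1) 5)) p)) | E=∅ | S=∅ | K=[addR]]
t=2: [C=(((λp. 1) 7) + (7 - 3)) | E=∅ | S=∅ | K=[let p :: addR]]
t=3: [C=((λp. 1) 7) | E=∅ | S=∅ | K=[addR :: let p :: addR]]
t=4: [C=(λp. 1) | E=∅ | S=∅ | K=[arg :: addR :: let p :: addR]]
t=5: [C=7 | E=∅ | S=∅ | K=[fun :: addR :: let p :: addR]]
t=6: [C=1 | E={p↦0} | S={0↦7} | K=[addR :: let p :: addR]]
t=7: [C=(7 - 3) | E=∅ | S={0↦7} | K=[addL(1) :: let p :: addR]]
t=8: [C=7 | E=∅ | S={0↦7} | K=[subR :: addL(1) :: let p :: addR]]
t=9: [C=3 | E=∅ | S={0↦7} | K=[subL(7) :: addL(1) :: let p :: addR]]
t=10: [C=((λu. ((λz. 1) 5)) p) | E={p↦1} | S={0↦7, 1↦5} | K=[addR]]
t=11: [C=(λu. ((λz. 1) 5)) | E={p↦1} | S={0↦7, 1↦5} | K=[arg :: addR]]
t=12: [C=p | E={p↦1} | S={0↦7, 1↦5} | K=[fun :: addR]]
t=13: [C=((λz. 1) 5) | E={u↦2, p↦1} | S={0↦7, 1↦5, 2↦5} | K=[addR]]
t=14: [C=(λz. 1) | E={u↦2, p↦1} | S={0↦7, 1↦5, 2↦5} | K=[arg :: addR]]
t=15: [C=5 | E={u↦2, p↦1} | S={0↦7, 1↦5, 2↦5} | K=[fun :: addR]]
t=16: [C=1 | E={z↦3, u↦2, p↦1} | S={0↦7, 1↦5, 2↦5, 3↦5} | K=[addR]]
t=17: [C=((λy. (let u = -4 in (y + y))) 5) | E=∅ | S={0↦7, 1↦5, 2↦5, 3↦5} | K=[addL(1)]]
t=18: [C=(λy. (let u = -4 in (y + y))) | E=∅ | S={0↦7, 1↦5, 2↦5, 3↦5} | K=[arg :: addL(1)]]
t=19: [C=5 | E=∅ | S={0↦7, 1↦5, 2↦5, 3↦5} | K=[fun :: addL(1)]]
t=20: [C=(let u = -4 in (y + y)) | E={y↦4} | S={0↦7, 1↦5, 2↦5, 3↦5, 4↦5} | K=[addL(1)]]
t=21: [C=-4 | E={y↦4} | S={0↦7, 1↦5, 2↦5, 3↦5, 4↦5} | K=[let u :: addL(1)]]
t=22: [C=(y + y) | E={u↦5, y↦4} | S={0↦7, 1↦5, 2↦5, 3↦5, 4↦5, 5↦-4} | K=[addL(1)]]
t=23: [C=y | E={u↦5, y↦4} | S={0↦7, 1↦5, 2↦5, 3↦5, 4↦5, 5↦-4} | K=[addR :: addL(1)]]
t=24: [C=y | E={u↦5, y↦4} | S={0↦7, 1↦5, 2↦5, 3↦5, 4↦5, 5↦-4} | K=[addL(5) :: addL(1)]]
→ final value 11

Answer: 11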